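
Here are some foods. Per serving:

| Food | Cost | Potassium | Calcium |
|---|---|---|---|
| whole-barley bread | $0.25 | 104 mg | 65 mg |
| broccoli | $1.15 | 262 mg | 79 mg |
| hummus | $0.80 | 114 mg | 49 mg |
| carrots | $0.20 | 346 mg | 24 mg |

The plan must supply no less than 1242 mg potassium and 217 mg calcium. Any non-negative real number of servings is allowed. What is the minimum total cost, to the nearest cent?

At the optimum either one food covers both requirements or two foods hit both targets exactly; no other combination can be cheaper.
whole-barley bread only: max(1242/104, 217/65) = 11.94 servings → $2.99.
broccoli only: max(1242/262, 217/79) = 4.74 servings → $5.45.
hummus only: max(1242/114, 217/49) = 10.89 servings → $8.72.
carrots only: max(1242/346, 217/24) = 9.042 servings → $1.81.
whole-barley bread + broccoli: intersection lies outside the first quadrant.
whole-barley bread + hummus: the both-tight solution has a negative serving — not a feasible corner.
whole-barley bread + carrots with both tight: 2.264 servings and 2.909 servings → $1.15.
broccoli + hummus with both targets exact would need a negative amount; discard.
broccoli + carrots with both tight: 2.151 servings and 1.961 servings → $2.87.
hummus + carrots with both tight: 3.184 servings and 2.54 servings → $3.06.
Cheapest feasible corner: $1.15.

$1.15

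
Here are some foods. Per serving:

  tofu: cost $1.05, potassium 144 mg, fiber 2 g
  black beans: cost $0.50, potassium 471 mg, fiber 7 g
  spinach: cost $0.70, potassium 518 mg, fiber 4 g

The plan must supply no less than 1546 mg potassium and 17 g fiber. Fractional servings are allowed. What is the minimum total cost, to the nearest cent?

This is a tiny linear program; its minimum lies at a vertex of the feasible set. List the vertices and price them.
tofu only: max(1546/144, 17/2) = 10.74 servings → $11.27.
black beans only: max(1546/471, 17/7) = 3.282 servings → $1.64.
spinach only: max(1546/518, 17/4) = 4.25 servings → $2.98.
tofu + black beans with both targets exact would need a negative amount; discard.
tofu + spinach with both tight: 5.7 servings and 1.4 servings → $6.96.
black beans + spinach with both tight: 1.505 servings and 1.616 servings → $1.88.
Cheapest feasible corner: $1.64.

$1.64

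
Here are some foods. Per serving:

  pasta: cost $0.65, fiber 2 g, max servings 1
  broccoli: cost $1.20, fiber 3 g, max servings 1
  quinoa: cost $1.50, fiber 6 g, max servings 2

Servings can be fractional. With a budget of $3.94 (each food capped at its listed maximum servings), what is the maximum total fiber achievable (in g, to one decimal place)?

14.7 g

Fiber per dollar: quinoa 4, pasta 3.077, broccoli 2.5.
Take 2 servings of quinoa: spends $3.00, +12.0 g fiber (running total 12.0 g).
Take 1 serving of pasta: spends $0.65, +2.0 g fiber (running total 14.0 g).
Take 0.2417 servings of broccoli: spends $0.29, +0.7 g fiber (running total 14.7 g).
Filling greedily by fiber-per-dollar is optimal for one linear limit, giving 14.7 g.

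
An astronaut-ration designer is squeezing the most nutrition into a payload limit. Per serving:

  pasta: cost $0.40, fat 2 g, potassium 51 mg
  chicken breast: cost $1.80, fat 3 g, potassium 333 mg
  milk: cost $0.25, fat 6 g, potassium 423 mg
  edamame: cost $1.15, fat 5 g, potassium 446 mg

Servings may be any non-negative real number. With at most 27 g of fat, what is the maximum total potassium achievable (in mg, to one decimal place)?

2997.0 mg

Potassium per g fat: chicken breast 111, edamame 89.2, milk 70.5, pasta 25.5.
With no serving limits, spend the whole fat allowance on chicken breast: 27 g / 3 g × 333 mg = 2997.0 mg.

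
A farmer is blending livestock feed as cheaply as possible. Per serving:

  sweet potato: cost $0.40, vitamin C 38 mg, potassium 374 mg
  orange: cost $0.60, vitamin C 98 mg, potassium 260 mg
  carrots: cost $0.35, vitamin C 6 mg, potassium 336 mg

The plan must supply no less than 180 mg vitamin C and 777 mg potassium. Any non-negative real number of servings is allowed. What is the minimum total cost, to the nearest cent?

sweet potato only: max(180/38, 777/374) = 4.737 servings → $1.89.
orange only: max(180/98, 777/260) = 2.988 servings → $1.79.
carrots only: max(180/6, 777/336) = 30 servings → $10.50.
sweet potato + orange with both tight: 1.096 servings and 1.412 servings → $1.29.
sweet potato + carrots with both targets exact would need a negative amount; discard.
orange + carrots with both tight: 1.779 servings and 0.9355 servings → $1.40.
So the least-cost plan costs $1.29.

$1.29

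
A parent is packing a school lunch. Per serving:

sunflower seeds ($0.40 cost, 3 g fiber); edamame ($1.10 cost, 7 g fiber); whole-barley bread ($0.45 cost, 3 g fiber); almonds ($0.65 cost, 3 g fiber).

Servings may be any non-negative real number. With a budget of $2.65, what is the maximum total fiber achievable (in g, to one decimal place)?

Fiber per dollar: sunflower seeds 7.5, whole-barley bread 6.667, edamame 6.364, almonds 4.615.
With no serving limits, spend the whole cost allowance on sunflower seeds: $2.65 / $0.40 × 3 g = 19.9 g.

19.9 g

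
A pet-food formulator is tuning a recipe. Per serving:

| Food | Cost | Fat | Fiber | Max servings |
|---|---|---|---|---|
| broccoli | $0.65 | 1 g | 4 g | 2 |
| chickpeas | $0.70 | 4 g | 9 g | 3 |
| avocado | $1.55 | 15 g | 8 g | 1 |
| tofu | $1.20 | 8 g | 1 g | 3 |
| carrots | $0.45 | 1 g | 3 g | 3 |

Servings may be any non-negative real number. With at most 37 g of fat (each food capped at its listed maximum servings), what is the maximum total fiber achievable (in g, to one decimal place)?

Fiber per g fat: broccoli 4, carrots 3, chickpeas 2.25, avocado 0.5333, tofu 0.125.
Take 2 servings of broccoli: uses 2 g fat, +8.0 g fiber (running total 8.0 g).
Take 3 servings of carrots: uses 3 g fat, +9.0 g fiber (running total 17.0 g).
Take 3 servings of chickpeas: uses 12 g fat, +27.0 g fiber (running total 44.0 g).
Take 1 serving of avocado: uses 15 g fat, +8.0 g fiber (running total 52.0 g).
Take 0.625 servings of tofu: uses 5 g fat, +0.6 g fiber (running total 52.6 g).
Filling greedily by fiber-per-g fat is optimal for one linear limit, giving 52.6 g.

52.6 g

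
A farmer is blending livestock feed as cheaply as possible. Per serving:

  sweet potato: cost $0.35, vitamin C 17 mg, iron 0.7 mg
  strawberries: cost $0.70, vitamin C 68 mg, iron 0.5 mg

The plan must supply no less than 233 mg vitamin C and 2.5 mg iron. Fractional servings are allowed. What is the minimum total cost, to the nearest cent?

$2.64

At the optimum either one food covers both requirements or two foods hit both targets exactly; no other combination can be cheaper.
sweet potato only: max(233/17, 2.5/0.7) = 13.71 servings → $4.80.
strawberries only: max(233/68, 2.5/0.5) = 5 servings → $3.50.
sweet potato + strawberries with both tight: 1.368 servings and 3.084 servings → $2.64.
The minimum over all feasible corners is $2.64.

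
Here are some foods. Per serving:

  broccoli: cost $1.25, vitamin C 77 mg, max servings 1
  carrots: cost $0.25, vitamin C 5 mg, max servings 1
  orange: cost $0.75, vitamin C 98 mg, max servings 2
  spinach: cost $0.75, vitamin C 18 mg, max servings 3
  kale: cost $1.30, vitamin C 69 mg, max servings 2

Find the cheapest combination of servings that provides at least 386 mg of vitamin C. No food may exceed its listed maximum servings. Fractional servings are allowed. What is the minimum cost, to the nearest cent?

$4.88

Cost per mg of vitamin C: orange $0.0077, broccoli $0.0162, kale $0.0188, spinach $0.0417, carrots $0.0500.
Take 2 servings of orange: +196.0 mg vitamin C for $1.50 (total $1.50, still need 190.0 mg).
Take 1 serving of broccoli: +77.0 mg vitamin C for $1.25 (total $2.75, still need 113.0 mg).
Take 1.638 servings of kale: +113.0 mg vitamin C for $2.13 (total $4.88, still need 0.0 mg).
Filling from the cheapest source first is optimal under one linear minimum: $4.88.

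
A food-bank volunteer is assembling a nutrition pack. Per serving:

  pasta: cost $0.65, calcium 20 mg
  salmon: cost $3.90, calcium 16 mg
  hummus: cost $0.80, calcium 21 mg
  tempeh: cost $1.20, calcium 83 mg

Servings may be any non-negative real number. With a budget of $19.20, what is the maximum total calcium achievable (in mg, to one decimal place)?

Calcium per dollar: tempeh 69.17, pasta 30.77, hummus 26.25, salmon 4.103.
With no serving limits, spend the whole cost allowance on tempeh: $19.20 / $1.20 × 83 mg = 1328.0 mg.

1328.0 mg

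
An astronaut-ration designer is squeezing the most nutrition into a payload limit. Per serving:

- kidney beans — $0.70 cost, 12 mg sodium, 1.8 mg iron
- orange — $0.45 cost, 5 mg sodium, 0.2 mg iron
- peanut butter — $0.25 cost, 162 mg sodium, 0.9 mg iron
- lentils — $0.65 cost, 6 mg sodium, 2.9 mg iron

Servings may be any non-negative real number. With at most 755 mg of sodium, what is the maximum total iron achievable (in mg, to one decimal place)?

Iron per mg sodium: lentils 0.4833, kidney beans 0.15, orange 0.04, peanut butter 0.005556.
With no serving limits, spend the whole sodium allowance on lentils: 755 mg / 6 mg × 2.9 mg = 364.9 mg.

364.9 mg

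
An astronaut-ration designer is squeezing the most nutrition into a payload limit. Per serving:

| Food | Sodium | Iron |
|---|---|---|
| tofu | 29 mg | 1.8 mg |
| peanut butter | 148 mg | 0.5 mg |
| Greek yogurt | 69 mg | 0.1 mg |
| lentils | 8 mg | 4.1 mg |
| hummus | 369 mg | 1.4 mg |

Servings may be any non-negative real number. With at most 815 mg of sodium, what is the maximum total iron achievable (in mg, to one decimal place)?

Iron per mg sodium: lentils 0.5125, tofu 0.06207, hummus 0.003794, peanut butter 0.003378, Greek yogurt 0.001449.
With no serving limits, spend the whole sodium allowance on lentils: 815 mg / 8 mg × 4.1 mg = 417.7 mg.

417.7 mg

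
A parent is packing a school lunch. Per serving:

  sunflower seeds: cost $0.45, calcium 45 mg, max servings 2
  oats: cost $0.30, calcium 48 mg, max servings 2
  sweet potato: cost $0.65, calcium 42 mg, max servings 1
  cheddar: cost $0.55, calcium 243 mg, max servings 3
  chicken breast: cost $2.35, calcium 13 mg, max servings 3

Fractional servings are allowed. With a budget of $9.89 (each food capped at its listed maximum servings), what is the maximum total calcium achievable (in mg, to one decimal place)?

Calcium per dollar: cheddar 441.8, oats 160, sunflower seeds 100, sweet potato 64.62, chicken breast 5.532.
Take 3 servings of cheddar: spends $1.65, +729.0 mg calcium (running total 729.0 mg).
Take 2 servings of oats: spends $0.60, +96.0 mg calcium (running total 825.0 mg).
Take 2 servings of sunflower seeds: spends $0.90, +90.0 mg calcium (running total 915.0 mg).
Take 1 serving of sweet potato: spends $0.65, +42.0 mg calcium (running total 957.0 mg).
Take 2.591 servings of chicken breast: spends $6.09, +33.7 mg calcium (running total 990.7 mg).
Filling greedily by calcium-per-dollar is optimal for one linear limit, giving 990.7 mg.

990.7 mg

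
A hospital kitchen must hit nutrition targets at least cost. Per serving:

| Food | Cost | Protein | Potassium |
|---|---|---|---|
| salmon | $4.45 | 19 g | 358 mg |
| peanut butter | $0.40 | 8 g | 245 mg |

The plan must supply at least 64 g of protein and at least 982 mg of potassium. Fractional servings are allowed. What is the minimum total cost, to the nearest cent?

An LP optimum is at a vertex; with two nutrient constraints at most two foods are used. Check each candidate.
salmon only: max(64/19, 982/358) = 3.368 servings → $14.99.
peanut butter only: max(64/8, 982/245) = 8 servings → $3.20.
salmon + peanut butter with both targets exact would need a negative amount; discard.
So the least-cost plan costs $3.20.

$3.20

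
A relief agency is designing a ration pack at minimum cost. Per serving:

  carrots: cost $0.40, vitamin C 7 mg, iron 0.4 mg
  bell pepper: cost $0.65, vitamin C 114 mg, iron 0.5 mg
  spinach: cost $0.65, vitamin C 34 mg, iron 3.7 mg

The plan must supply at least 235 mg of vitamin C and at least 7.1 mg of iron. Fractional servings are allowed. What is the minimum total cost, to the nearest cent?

$2.12

carrots only: max(235/7, 7.1/0.4) = 33.57 servings → $13.43.
bell pepper only: max(235/114, 7.1/0.5) = 14.2 servings → $9.23.
spinach only: max(235/34, 7.1/3.7) = 6.912 servings → $4.49.
carrots + bell pepper with both tight: 16.43 servings and 1.052 servings → $7.26.
carrots + spinach: the both-tight solution has a negative serving — not a feasible corner.
bell pepper + spinach with both tight: 1.552 servings and 1.709 servings → $2.12.
So the least-cost plan costs $2.12.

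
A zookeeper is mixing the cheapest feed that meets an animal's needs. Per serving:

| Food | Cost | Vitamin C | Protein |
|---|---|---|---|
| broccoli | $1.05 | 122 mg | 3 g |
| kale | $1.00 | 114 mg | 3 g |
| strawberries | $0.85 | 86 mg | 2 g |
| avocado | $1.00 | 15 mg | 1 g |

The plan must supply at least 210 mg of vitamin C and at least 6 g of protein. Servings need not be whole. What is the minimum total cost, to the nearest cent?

Two binding constraints pin down two serving amounts, so the optimal mix uses at most two foods. The candidates are each food alone (scaled to the tighter of vitamin C/protein) and each pair with both constraints tight.
broccoli only: max(210/122, 6/3) = 2 servings → $2.10.
kale only: max(210/114, 6/3) = 2 servings → $2.00.
strawberries only: max(210/86, 6/2) = 3 servings → $2.55.
avocado only: max(210/15, 6/1) = 14 servings → $14.00.
broccoli + kale: intersection lies outside the first quadrant.
broccoli + strawberries: the both-tight solution has a negative serving — not a feasible corner.
broccoli + avocado with both tight: 1.558 servings and 1.325 servings → $2.96.
kale + strawberries with both targets exact would need a negative amount; discard.
kale + avocado with both tight: 1.739 servings and 0.7826 servings → $2.52.
strawberries + avocado with both tight: 2.143 servings and 1.714 servings → $3.54.
Cheapest feasible corner: $2.00.

$2.00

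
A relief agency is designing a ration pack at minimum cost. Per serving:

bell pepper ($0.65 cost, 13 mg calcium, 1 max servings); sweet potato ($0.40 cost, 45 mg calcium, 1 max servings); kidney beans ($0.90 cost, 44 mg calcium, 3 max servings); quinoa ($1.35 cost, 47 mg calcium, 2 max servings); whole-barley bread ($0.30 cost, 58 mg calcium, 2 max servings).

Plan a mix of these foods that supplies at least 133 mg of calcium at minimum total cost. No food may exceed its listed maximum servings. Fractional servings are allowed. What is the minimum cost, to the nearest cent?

Cost per mg of calcium: whole-barley bread $0.0052, sweet potato $0.0089, kidney beans $0.0205, quinoa $0.0287, bell pepper $0.0500.
Take 2 servings of whole-barley bread: +116.0 mg calcium for $0.60 (total $0.60, still need 17.0 mg).
Take 0.3778 servings of sweet potato: +17.0 mg calcium for $0.15 (total $0.75, still need 0.0 mg).
Filling from the cheapest source first is optimal under one linear minimum: $0.75.

$0.75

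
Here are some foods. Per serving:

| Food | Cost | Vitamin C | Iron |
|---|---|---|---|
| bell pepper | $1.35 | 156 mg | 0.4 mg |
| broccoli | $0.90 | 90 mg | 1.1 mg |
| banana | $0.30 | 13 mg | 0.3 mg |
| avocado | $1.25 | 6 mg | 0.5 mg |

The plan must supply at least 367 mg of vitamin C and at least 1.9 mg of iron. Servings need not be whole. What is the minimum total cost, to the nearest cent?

$3.31

An LP optimum is at a vertex; with two nutrient constraints at most two foods are used. Check each candidate.
bell pepper only: max(367/156, 1.9/0.4) = 4.75 servings → $6.41.
broccoli only: max(367/90, 1.9/1.1) = 4.078 servings → $3.67.
banana only: max(367/13, 1.9/0.3) = 28.23 servings → $8.47.
avocado only: max(367/6, 1.9/0.5) = 61.17 servings → $76.46.
bell pepper + broccoli with both tight: 1.716 servings and 1.103 servings → $3.31.
bell pepper + banana with both tight: 2.053 servings and 3.596 servings → $3.85.
bell pepper + avocado with both tight: 2.276 servings and 1.979 servings → $5.55.
broccoli + banana: intersection lies outside the first quadrant.
broccoli + avocado with both targets exact would need a negative amount; discard.
banana + avocado: the both-tight solution has a negative serving — not a feasible corner.
So the least-cost plan costs $3.31.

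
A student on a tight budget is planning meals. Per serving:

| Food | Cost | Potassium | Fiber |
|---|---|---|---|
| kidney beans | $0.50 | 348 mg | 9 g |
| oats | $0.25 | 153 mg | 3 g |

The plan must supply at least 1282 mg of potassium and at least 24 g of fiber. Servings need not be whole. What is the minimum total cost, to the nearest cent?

Minimising a linear cost over {potassium ≥ 1282, fiber ≥ 24, servings ≥ 0} — the optimum is at a vertex, using one or two foods.
kidney beans only: max(1282/348, 24/9) = 3.684 servings → $1.84.
oats only: max(1282/153, 24/3) = 8.379 servings → $2.09.
kidney beans + oats with both targets exact would need a negative amount; discard.
The minimum over all feasible corners is $1.84.

$1.84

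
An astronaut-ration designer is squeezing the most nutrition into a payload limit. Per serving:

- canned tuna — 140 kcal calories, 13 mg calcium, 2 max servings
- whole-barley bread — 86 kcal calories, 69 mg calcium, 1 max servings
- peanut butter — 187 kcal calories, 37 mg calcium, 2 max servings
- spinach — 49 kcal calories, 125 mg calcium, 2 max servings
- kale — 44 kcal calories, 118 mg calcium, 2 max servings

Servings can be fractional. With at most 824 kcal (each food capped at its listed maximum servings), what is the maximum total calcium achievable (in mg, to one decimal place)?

645.5 mg

Calcium per kcal: kale 2.682, spinach 2.551, whole-barley bread 0.8023, peanut butter 0.1979, canned tuna 0.09286.
Take 2 servings of kale: uses 88 kcal, +236.0 mg calcium (running total 236.0 mg).
Take 2 servings of spinach: uses 98 kcal, +250.0 mg calcium (running total 486.0 mg).
Take 1 serving of whole-barley bread: uses 86 kcal, +69.0 mg calcium (running total 555.0 mg).
Take 2 servings of peanut butter: uses 374 kcal, +74.0 mg calcium (running total 629.0 mg).
Take 1.271 servings of canned tuna: uses 178 kcal, +16.5 mg calcium (running total 645.5 mg).
Filling greedily by calcium-per-kcal is optimal for one linear limit, giving 645.5 mg.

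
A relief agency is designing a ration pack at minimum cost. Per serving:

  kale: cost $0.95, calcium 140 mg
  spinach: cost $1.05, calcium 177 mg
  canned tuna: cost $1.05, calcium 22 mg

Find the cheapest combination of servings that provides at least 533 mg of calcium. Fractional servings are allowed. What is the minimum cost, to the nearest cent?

$3.16

Cost per mg of calcium: spinach $0.0059, kale $0.0068, canned tuna $0.0477.
With no serving limits, use only spinach: 533 mg / 177 mg = 3.011 servings × $1.05 = $3.16.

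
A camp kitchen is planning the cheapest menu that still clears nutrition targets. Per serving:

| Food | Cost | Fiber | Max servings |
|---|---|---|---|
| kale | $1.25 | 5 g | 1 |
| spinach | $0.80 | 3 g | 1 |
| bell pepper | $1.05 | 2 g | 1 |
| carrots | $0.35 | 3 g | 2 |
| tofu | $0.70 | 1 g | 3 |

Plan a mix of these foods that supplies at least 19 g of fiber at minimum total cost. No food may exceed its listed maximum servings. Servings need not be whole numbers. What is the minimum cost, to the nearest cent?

$5.90

Cost per g of fiber: carrots $0.1167, kale $0.2500, spinach $0.2667, bell pepper $0.5250, tofu $0.7000.
Take 2 servings of carrots: +6.0 g fiber for $0.70 (total $0.70, still need 13.0 g).
Take 1 serving of kale: +5.0 g fiber for $1.25 (total $1.95, still need 8.0 g).
Take 1 serving of spinach: +3.0 g fiber for $0.80 (total $2.75, still need 5.0 g).
Take 1 serving of bell pepper: +2.0 g fiber for $1.05 (total $3.80, still need 3.0 g).
Take 3 servings of tofu: +3.0 g fiber for $2.10 (total $5.90, still need 0.0 g).
Greedy by cheapest-per-g is optimal for a single linear constraint, so the minimum cost is $5.90.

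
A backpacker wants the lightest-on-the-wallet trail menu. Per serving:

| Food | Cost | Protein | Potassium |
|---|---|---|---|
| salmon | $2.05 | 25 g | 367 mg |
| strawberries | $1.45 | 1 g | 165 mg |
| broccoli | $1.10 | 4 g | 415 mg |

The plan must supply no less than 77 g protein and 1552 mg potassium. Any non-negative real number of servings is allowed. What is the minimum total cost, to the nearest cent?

Two binding constraints pin down two serving amounts, so the optimal mix uses at most two foods. The candidates are each food alone (scaled to the tighter of protein/potassium) and each pair with both constraints tight.
salmon only: max(77/25, 1552/367) = 4.229 servings → $8.67.
strawberries only: max(77/1, 1552/165) = 77 servings → $111.65.
broccoli only: max(77/4, 1552/415) = 19.25 servings → $21.18.
salmon + strawberries with both tight: 2.968 servings and 2.805 servings → $10.15.
salmon + broccoli with both tight: 2.891 servings and 1.183 servings → $7.23.
strawberries + broccoli: intersection lies outside the first quadrant.
So the least-cost plan costs $7.23.

$7.23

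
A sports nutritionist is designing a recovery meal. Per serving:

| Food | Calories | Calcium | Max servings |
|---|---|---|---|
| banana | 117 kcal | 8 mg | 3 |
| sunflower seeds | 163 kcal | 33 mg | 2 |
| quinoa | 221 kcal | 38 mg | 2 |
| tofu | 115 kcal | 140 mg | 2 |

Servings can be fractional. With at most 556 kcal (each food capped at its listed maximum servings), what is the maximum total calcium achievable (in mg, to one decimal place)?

346.0 mg

Calcium per kcal: tofu 1.217, sunflower seeds 0.2025, quinoa 0.1719, banana 0.06838.
Take 2 servings of tofu: uses 230 kcal, +280.0 mg calcium (running total 280.0 mg).
Take 2 servings of sunflower seeds: uses 326 kcal, +66.0 mg calcium (running total 346.0 mg).
Greedy by best ratio exhausts the calories allowance optimally: 346.0 mg.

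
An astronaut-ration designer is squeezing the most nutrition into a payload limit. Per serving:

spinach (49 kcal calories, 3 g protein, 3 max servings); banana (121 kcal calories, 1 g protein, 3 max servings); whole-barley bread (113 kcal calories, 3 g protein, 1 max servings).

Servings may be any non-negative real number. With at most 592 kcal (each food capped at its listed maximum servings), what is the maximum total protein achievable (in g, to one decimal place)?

14.7 g

Protein per kcal: spinach 0.06122, whole-barley bread 0.02655, banana 0.008264.
Take 3 servings of spinach: uses 147 kcal, +9.0 g protein (running total 9.0 g).
Take 1 serving of whole-barley bread: uses 113 kcal, +3.0 g protein (running total 12.0 g).
Take 2.744 servings of banana: uses 332 kcal, +2.7 g protein (running total 14.7 g).
Filling greedily by protein-per-kcal is optimal for one linear limit, giving 14.7 g.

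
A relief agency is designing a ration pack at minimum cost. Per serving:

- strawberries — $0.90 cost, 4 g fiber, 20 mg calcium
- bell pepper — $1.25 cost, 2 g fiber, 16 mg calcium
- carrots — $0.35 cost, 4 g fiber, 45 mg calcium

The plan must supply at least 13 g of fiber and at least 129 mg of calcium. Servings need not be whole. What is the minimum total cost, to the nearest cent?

$1.14

strawberries only: max(13/4, 129/20) = 6.45 servings → $5.80.
bell pepper only: max(13/2, 129/16) = 8.062 servings → $10.08.
carrots only: max(13/4, 129/45) = 3.25 servings → $1.14.
strawberries + bell pepper: intersection lies outside the first quadrant.
strawberries + carrots with both tight: 0.69 servings and 2.56 servings → $1.52.
bell pepper + carrots with both tight: 2.654 servings and 1.923 servings → $3.99.
Cheapest feasible corner: $1.14.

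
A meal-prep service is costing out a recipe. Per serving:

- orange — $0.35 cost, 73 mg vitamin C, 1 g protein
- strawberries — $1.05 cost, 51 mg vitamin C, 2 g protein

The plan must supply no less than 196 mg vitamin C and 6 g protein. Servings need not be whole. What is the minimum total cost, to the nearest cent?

Check every corner: each single food scaled to meet both minima, and each pair solved so both constraints bind.
orange only: max(196/73, 6/1) = 6 servings → $2.10.
strawberries only: max(196/51, 6/2) = 3.843 servings → $4.04.
orange + strawberries with both tight: 0.9053 servings and 2.547 servings → $2.99.
The minimum over all feasible corners is $2.10.

$2.10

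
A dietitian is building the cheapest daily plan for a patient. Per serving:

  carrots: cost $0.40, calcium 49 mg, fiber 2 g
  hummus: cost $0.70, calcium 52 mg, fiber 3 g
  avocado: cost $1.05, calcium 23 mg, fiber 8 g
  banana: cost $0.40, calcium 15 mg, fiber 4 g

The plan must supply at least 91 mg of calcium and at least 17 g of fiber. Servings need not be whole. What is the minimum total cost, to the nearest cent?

An LP optimum is at a vertex; with two nutrient constraints at most two foods are used. Check each candidate.
carrots only: max(91/49, 17/2) = 8.5 servings → $3.40.
hummus only: max(91/52, 17/3) = 5.667 servings → $3.97.
avocado only: max(91/23, 17/8) = 3.957 servings → $4.15.
banana only: max(91/15, 17/4) = 6.067 servings → $2.43.
carrots + hummus: the both-tight solution has a negative serving — not a feasible corner.
carrots + avocado with both tight: 0.974 servings and 1.882 servings → $2.37.
carrots + banana with both tight: 0.6566 servings and 3.922 servings → $1.83.
hummus + avocado with both tight: 0.9712 servings and 1.761 servings → $2.53.
hummus + banana with both tight: 0.6687 servings and 3.748 servings → $1.97.
avocado + banana: intersection lies outside the first quadrant.
So the least-cost plan costs $1.83.

$1.83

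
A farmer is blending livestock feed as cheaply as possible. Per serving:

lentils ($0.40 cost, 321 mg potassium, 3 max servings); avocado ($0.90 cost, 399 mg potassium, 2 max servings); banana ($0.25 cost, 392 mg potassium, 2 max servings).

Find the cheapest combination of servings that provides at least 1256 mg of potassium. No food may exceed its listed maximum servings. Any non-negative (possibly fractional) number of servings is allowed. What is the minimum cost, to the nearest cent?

$1.09

Cost per mg of potassium: banana $0.0006, lentils $0.0012, avocado $0.0023.
Take 2 servings of banana: +784.0 mg potassium for $0.50 (total $0.50, still need 472.0 mg).
Take 1.47 servings of lentils: +472.0 mg potassium for $0.59 (total $1.09, still need 0.0 mg).
Filling from the cheapest source first is optimal under one linear minimum: $1.09.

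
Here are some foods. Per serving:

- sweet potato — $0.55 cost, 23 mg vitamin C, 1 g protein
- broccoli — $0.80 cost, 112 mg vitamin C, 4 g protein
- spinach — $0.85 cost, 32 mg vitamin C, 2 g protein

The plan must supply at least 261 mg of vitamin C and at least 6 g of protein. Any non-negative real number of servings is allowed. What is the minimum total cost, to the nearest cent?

A basic optimal solution has at most two foods positive. Try each food alone and each pair with both targets met exactly.
sweet potato only: max(261/23, 6/1) = 11.35 servings → $6.24.
broccoli only: max(261/112, 6/4) = 2.33 servings → $1.86.
spinach only: max(261/32, 6/2) = 8.156 servings → $6.93.
sweet potato + broccoli: intersection lies outside the first quadrant.
sweet potato + spinach: the both-tight solution has a negative serving — not a feasible corner.
broccoli + spinach: the both-tight solution has a negative serving — not a feasible corner.
The minimum over all feasible corners is $1.86.

$1.86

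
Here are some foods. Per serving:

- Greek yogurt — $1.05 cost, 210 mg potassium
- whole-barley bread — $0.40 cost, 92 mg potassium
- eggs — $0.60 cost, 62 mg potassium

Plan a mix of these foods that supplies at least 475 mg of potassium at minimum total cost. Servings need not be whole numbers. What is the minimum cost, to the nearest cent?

$2.07

Cost per mg of potassium: whole-barley bread $0.0043, Greek yogurt $0.0050, eggs $0.0097.
With no serving limits, use only whole-barley bread: 475 mg / 92 mg = 5.163 servings × $0.40 = $2.07.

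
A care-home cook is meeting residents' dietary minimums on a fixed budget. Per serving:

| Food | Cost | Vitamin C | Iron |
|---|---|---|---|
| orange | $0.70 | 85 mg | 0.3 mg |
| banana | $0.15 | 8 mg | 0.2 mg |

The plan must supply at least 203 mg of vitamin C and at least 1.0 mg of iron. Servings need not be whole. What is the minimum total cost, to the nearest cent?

For a min-cost LP with two ≥-constraints, a basic feasible solution has at most two positive variables.
orange only: max(203/85, 1.0/0.3) = 3.333 servings → $2.33.
banana only: max(203/8, 1.0/0.2) = 25.38 servings → $3.81.
orange + banana with both tight: 2.233 servings and 1.651 servings → $1.81.
Cheapest feasible corner: $1.81.

$1.81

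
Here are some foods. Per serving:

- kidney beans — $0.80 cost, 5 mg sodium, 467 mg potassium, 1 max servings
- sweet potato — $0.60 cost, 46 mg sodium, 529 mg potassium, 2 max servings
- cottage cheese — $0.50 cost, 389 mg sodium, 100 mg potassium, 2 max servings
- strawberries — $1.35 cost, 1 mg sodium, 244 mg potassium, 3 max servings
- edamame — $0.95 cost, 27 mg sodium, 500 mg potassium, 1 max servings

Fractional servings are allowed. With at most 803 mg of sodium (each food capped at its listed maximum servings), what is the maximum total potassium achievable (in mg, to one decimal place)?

Potassium per mg sodium: strawberries 244, kidney beans 93.4, edamame 18.52, sweet potato 11.5, cottage cheese 0.2571.
Take 3 servings of strawberries: uses 3 mg sodium, +732.0 mg potassium (running total 732.0 mg).
Take 1 serving of kidney beans: uses 5 mg sodium, +467.0 mg potassium (running total 1199.0 mg).
Take 1 serving of edamame: uses 27 mg sodium, +500.0 mg potassium (running total 1699.0 mg).
Take 2 servings of sweet potato: uses 92 mg sodium, +1058.0 mg potassium (running total 2757.0 mg).
Take 1.738 servings of cottage cheese: uses 676 mg sodium, +173.8 mg potassium (running total 2930.8 mg).
Greedy by best ratio exhausts the sodium allowance optimally: 2930.8 mg.

2930.8 mg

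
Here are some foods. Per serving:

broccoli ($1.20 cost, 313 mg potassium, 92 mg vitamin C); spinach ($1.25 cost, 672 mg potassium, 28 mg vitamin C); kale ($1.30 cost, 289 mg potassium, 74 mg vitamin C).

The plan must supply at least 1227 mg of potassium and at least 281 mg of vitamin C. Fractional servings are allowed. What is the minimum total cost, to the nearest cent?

This is a tiny linear program; its minimum lies at a vertex of the feasible set. List the vertices and price them.
broccoli only: max(1227/313, 281/92) = 3.92 servings → $4.70.
spinach only: max(1227/672, 281/28) = 10.04 servings → $12.54.
kale only: max(1227/289, 281/74) = 4.246 servings → $5.52.
broccoli + spinach with both tight: 2.911 servings and 0.4699 servings → $4.08.
broccoli + kale: intersection lies outside the first quadrant.
spinach + kale with both tight: 0.2303 servings and 3.71 servings → $5.11.
The minimum over all feasible corners is $4.08.

$4.08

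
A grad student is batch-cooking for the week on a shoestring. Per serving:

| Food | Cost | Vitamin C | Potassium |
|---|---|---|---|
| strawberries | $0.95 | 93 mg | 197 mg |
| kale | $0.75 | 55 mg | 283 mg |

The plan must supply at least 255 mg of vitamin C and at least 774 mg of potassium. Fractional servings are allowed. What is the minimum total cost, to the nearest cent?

The cheapest plan sits at a corner of the feasible region — with two constraints it uses at most two foods.
strawberries only: max(255/93, 774/197) = 3.929 servings → $3.73.
kale only: max(255/55, 774/283) = 4.636 servings → $3.48.
strawberries + kale with both tight: 1.911 servings and 1.404 servings → $2.87.
The minimum over all feasible corners is $2.87.

$2.87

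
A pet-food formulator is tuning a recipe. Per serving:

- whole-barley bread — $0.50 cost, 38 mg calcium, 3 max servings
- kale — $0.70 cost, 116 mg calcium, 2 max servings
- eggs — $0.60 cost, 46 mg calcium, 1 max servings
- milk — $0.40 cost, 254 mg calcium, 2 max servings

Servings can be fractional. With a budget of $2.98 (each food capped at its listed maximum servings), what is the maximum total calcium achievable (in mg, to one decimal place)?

Calcium per dollar: milk 635, kale 165.7, eggs 76.67, whole-barley bread 76.
Take 2 servings of milk: spends $0.80, +508.0 mg calcium (running total 508.0 mg).
Take 2 servings of kale: spends $1.40, +232.0 mg calcium (running total 740.0 mg).
Take 1 serving of eggs: spends $0.60, +46.0 mg calcium (running total 786.0 mg).
Take 0.36 servings of whole-barley bread: spends $0.18, +13.7 mg calcium (running total 799.7 mg).
Greedy by best ratio exhausts the cost allowance optimally: 799.7 mg.

799.7 mg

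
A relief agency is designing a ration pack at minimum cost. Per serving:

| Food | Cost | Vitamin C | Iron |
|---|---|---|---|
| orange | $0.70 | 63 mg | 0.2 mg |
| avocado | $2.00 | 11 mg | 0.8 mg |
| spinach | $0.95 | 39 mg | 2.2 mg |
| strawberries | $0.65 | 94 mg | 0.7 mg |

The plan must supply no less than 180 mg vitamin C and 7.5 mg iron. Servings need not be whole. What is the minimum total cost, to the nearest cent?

Check every corner: each single food scaled to meet both minima, and each pair solved so both constraints bind.
orange only: max(180/63, 7.5/0.2) = 37.5 servings → $26.25.
avocado only: max(180/11, 7.5/0.8) = 16.36 servings → $32.73.
spinach only: max(180/39, 7.5/2.2) = 4.615 servings → $4.38.
strawberries only: max(180/94, 7.5/0.7) = 10.71 servings → $6.96.
orange + avocado with both tight: 1.276 servings and 9.056 servings → $19.01.
orange + spinach with both tight: 0.7913 servings and 3.337 servings → $3.72.
orange + strawberries: the both-tight solution has a negative serving — not a feasible corner.
avocado + spinach with both targets exact would need a negative amount; discard.
avocado + strawberries with both tight: 8.578 servings and 0.9111 servings → $17.75.
spinach + strawberries with both tight: 3.226 servings and 0.5766 servings → $3.44.
Cheapest feasible corner: $3.44.

$3.44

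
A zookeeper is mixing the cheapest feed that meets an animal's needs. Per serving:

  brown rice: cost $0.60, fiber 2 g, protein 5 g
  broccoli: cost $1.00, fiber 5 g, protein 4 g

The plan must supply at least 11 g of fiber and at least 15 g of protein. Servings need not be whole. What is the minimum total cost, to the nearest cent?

For a min-cost LP with two ≥-constraints, a basic feasible solution has at most two positive variables.
brown rice only: max(11/2, 15/5) = 5.5 servings → $3.30.
broccoli only: max(11/5, 15/4) = 3.75 servings → $3.75.
brown rice + broccoli with both tight: 1.824 servings and 1.471 servings → $2.56.
Cheapest feasible corner: $2.56.

$2.56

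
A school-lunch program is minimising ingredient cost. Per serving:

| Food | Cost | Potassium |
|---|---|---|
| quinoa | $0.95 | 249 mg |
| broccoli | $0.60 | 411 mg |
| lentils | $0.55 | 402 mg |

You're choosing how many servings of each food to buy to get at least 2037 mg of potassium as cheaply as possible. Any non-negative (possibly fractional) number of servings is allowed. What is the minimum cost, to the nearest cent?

Cost per mg of potassium: lentils $0.0014, broccoli $0.0015, quinoa $0.0038.
With no serving limits, use only lentils: 2037 mg / 402 mg = 5.067 servings × $0.55 = $2.79.

$2.79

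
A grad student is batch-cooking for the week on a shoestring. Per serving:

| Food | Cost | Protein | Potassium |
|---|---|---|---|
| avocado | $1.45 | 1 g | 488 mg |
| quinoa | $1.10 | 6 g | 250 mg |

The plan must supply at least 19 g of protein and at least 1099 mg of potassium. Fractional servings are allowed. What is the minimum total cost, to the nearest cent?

avocado only: max(19/1, 1099/488) = 19 servings → $27.55.
quinoa only: max(19/6, 1099/250) = 4.396 servings → $4.84.
avocado + quinoa with both tight: 0.6886 servings and 3.052 servings → $4.36.
The minimum over all feasible corners is $4.36.

$4.36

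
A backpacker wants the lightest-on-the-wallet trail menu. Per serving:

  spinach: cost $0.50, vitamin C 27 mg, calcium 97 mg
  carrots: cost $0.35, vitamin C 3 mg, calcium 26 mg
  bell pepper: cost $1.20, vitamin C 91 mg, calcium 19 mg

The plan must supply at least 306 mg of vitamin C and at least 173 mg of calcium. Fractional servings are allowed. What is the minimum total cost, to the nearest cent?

$4.21

The cheapest plan sits at a corner of the feasible region — with two constraints it uses at most two foods.
spinach only: max(306/27, 173/97) = 11.33 servings → $5.67.
carrots only: max(306/3, 173/26) = 102 servings → $35.70.
bell pepper only: max(306/91, 173/19) = 9.105 servings → $10.93.
spinach + carrots with both targets exact would need a negative amount; discard.
spinach + bell pepper with both tight: 1.194 servings and 3.008 servings → $4.21.
carrots + bell pepper with both tight: 4.3 servings and 3.221 servings → $5.37.
The minimum over all feasible corners is $4.21.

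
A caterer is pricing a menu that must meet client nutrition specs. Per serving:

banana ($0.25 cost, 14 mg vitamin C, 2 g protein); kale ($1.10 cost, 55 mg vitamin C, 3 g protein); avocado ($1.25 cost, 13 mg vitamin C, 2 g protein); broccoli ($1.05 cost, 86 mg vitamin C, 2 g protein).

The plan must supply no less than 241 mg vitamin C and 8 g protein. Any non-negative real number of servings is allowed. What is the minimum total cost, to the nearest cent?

$3.06

banana only: max(241/14, 8/2) = 17.21 servings → $4.30.
kale only: max(241/55, 8/3) = 4.382 servings → $4.82.
avocado only: max(241/13, 8/2) = 18.54 servings → $23.17.
broccoli only: max(241/86, 8/2) = 4 servings → $4.20.
banana + kale with both targets exact would need a negative amount; discard.
banana + avocado: the both-tight solution has a negative serving — not a feasible corner.
banana + broccoli with both tight: 1.431 servings and 2.569 servings → $3.06.
kale + avocado: the both-tight solution has a negative serving — not a feasible corner.
kale + broccoli with both tight: 1.392 servings and 1.912 servings → $3.54.
avocado + broccoli with both tight: 1.411 servings and 2.589 servings → $4.48.
Cheapest feasible corner: $3.06.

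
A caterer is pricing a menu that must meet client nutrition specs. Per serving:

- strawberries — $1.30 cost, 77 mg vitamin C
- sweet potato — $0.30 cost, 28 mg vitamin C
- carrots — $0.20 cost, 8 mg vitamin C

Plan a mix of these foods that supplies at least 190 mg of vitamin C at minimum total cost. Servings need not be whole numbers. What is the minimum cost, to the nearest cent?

$2.04

Cost per mg of vitamin C: sweet potato $0.0107, strawberries $0.0169, carrots $0.0250.
With no serving limits, use only sweet potato: 190 mg / 28 mg = 6.786 servings × $0.30 = $2.04.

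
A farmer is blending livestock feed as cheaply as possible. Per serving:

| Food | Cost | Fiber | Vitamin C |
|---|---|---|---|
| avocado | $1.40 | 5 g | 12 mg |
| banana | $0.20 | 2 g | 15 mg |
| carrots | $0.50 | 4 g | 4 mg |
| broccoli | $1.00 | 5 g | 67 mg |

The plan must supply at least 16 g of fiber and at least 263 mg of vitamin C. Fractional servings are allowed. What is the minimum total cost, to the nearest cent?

$3.51

An LP optimum is at a vertex; with two nutrient constraints at most two foods are used. Check each candidate.
avocado only: max(16/5, 263/12) = 21.92 servings → $30.68.
banana only: max(16/2, 263/15) = 17.53 servings → $3.51.
carrots only: max(16/4, 263/4) = 65.75 servings → $32.88.
broccoli only: max(16/5, 263/67) = 3.925 servings → $3.93.
avocado + banana: intersection lies outside the first quadrant.
avocado + carrots: intersection lies outside the first quadrant.
avocado + broccoli: the both-tight solution has a negative serving — not a feasible corner.
banana + carrots: the both-tight solution has a negative serving — not a feasible corner.
banana + broccoli: intersection lies outside the first quadrant.
carrots + broccoli: the both-tight solution has a negative serving — not a feasible corner.
Cheapest feasible corner: $3.51.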